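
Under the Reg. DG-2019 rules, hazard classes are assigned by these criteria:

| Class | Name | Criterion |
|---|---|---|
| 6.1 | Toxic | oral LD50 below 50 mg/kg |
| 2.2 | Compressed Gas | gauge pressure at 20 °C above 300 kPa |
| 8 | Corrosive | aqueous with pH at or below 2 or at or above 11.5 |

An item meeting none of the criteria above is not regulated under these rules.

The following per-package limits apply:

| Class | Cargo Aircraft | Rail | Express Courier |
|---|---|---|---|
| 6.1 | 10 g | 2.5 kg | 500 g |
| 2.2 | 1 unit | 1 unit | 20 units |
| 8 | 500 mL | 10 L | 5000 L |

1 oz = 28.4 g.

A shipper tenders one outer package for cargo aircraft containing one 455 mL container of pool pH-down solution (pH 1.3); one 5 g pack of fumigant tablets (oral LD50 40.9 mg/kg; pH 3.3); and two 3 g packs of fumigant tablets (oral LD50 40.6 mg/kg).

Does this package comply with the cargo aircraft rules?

With pH 1.3 (≤ 2), the pool pH-down solution falls in Class 8.
The fumigant tablets have oral LD50 40.9 mg/kg, which is < 50 mg/kg, so they are Class 6.1 (Toxic).
With oral LD50 40.6 mg/kg (< 50 mg/kg), the fumigant tablets fall in Class 6.1.
Class 6.1 net quantity: 5 g + (two 3 g packs = 6 g) = 11 g.
That exceeds the Class 6.1 cargo aircraft limit of 10 g.
Class 8 quantity: 455 mL.
That is within the Class 8 cargo aircraft limit of 500 mL.

No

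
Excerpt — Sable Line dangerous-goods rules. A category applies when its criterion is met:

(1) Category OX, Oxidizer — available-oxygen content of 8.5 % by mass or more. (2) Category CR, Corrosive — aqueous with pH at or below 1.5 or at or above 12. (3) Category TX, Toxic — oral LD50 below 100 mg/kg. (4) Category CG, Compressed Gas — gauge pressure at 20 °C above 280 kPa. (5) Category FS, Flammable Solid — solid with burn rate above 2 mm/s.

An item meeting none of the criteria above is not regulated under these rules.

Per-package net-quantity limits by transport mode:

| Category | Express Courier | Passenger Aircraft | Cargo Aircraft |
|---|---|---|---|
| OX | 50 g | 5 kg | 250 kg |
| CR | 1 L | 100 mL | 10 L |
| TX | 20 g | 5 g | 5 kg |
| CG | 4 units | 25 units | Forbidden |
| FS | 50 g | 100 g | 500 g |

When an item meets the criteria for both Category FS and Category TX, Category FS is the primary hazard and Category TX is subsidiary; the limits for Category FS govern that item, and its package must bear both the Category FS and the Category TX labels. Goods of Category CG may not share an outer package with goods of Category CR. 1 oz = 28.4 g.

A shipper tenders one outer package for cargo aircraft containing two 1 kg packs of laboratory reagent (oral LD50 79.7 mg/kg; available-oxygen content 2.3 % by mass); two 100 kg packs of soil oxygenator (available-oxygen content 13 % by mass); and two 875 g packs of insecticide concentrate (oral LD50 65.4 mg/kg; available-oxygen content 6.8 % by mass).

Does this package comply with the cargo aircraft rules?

Yes

Laboratory reagent: oral LD50 79.7 mg/kg < 100 mg/kg → Category TX (Toxic).
Soil oxygenator: available-oxygen content 13 % by mass ≥ 8.5 % by mass → Category OX (Oxidizer).
With oral LD50 65.4 mg/kg (< 100 mg/kg), the insecticide concentrate falls in Category TX.
Total Category TX: (two 1 kg packs = 2 kg) + (two 875 g packs = 1.75 kg) = 3.75 kg.
That is within the Category TX cargo aircraft limit of 5 kg.
Category OX quantity: two 100 kg packs = 200 kg.
200 kg is within the cargo aircraft limit of 250 kg for Category OX.
The segregation rule (Category CG with Category CR) does not apply to Category TX with Category OX.
Every hazard category is within its cargo aircraft limit and no segregation rule is violated.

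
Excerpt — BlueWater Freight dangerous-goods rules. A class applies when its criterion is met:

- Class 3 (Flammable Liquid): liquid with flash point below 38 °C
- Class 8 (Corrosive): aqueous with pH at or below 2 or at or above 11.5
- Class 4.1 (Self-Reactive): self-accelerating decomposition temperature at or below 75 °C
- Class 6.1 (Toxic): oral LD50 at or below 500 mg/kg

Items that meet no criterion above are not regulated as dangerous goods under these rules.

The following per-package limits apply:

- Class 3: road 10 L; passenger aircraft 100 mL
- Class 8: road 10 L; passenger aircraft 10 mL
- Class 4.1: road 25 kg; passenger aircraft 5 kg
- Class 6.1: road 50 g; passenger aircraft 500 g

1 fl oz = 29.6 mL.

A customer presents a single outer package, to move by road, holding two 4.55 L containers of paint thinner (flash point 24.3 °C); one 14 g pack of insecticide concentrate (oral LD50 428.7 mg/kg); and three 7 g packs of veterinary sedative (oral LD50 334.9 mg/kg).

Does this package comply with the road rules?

Flash point 24.3 °C meets the Class 3 criterion (Flammable Liquid), so the paint thinner is Class 3.
With oral LD50 428.7 mg/kg (≤ 500 mg/kg), the insecticide concentrate falls in Class 6.1.
Veterinary sedative: oral LD50 334.9 mg/kg ≤ 500 mg/kg → Class 6.1 (Toxic).
Total Class 6.1: 14 g + (three 7 g packs = 21 g) = 35 g.
That is within the Class 6.1 road limit of 50 g.
Class 3 quantity: two 4.55 L containers = 9.1 L.
9.1 L is within the road limit of 10 L for Class 3.
Every hazard class is within its road limit and no segregation rule is violated.

Yes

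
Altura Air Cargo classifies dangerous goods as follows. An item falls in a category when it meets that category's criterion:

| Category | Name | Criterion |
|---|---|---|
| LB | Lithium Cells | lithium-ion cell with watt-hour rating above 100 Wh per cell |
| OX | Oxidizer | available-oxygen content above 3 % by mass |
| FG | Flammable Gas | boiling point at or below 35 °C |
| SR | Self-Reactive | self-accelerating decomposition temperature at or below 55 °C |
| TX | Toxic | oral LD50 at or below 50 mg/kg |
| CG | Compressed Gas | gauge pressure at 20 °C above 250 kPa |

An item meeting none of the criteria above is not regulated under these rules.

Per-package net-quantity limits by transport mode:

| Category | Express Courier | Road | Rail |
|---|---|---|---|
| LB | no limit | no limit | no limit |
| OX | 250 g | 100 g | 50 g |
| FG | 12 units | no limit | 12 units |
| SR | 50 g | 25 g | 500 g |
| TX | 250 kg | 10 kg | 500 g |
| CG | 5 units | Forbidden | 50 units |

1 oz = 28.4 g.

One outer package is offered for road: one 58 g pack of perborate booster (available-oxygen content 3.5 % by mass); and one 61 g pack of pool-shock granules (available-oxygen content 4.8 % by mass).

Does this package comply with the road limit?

With available-oxygen content 3.5 % by mass (> 3 % by mass), the perborate booster falls in Category OX.
Available-oxygen content 4.8 % by mass meets the Category OX criterion (Oxidizer), so the pool-shock granules are Category OX.
Category OX net quantity: 58 g + 61 g = 119 g.
119 g > 100 g (road limit, Category OX) — over the limit.

No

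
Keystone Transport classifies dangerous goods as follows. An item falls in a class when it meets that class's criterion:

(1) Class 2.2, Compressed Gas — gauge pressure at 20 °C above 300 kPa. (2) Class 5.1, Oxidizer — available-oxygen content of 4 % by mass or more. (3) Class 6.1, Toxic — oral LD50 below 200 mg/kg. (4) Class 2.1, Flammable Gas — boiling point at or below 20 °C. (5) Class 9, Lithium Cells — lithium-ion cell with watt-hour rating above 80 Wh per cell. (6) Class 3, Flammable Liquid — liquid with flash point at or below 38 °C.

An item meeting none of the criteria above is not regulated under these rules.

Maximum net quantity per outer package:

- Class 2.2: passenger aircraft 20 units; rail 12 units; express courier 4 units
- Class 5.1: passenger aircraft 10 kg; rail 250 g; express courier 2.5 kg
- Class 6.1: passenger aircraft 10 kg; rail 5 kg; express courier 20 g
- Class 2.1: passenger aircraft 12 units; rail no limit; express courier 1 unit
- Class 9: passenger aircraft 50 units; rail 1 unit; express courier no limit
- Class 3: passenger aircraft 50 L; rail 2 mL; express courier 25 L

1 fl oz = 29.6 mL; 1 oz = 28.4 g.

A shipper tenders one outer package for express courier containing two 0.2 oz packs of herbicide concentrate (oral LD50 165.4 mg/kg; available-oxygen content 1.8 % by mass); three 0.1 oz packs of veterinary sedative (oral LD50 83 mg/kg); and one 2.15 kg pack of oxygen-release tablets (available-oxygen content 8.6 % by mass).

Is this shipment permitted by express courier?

Yes

The herbicide concentrate has oral LD50 165.4 mg/kg, which is < 200 mg/kg, so it is Class 6.1 (Toxic).
The veterinary sedative has oral LD50 83 mg/kg, which is < 200 mg/kg, so it is Class 6.1 (Toxic).
Oxygen-release tablets: available-oxygen content 8.6 % by mass ≥ 4 % by mass → Class 5.1 (Oxidizer).
Total Class 6.1: (two 0.2 oz packs = 11.36 g) + (three 0.1 oz packs = 8.52 g) = 19.88 g.
19.88 g ≤ 20 g (express courier limit, Class 6.1) — within limit.
Class 5.1 quantity: 2.15 kg.
That is within the Class 5.1 express courier limit of 2.5 kg.
Every hazard class is within its express courier limit and no segregation rule is violated.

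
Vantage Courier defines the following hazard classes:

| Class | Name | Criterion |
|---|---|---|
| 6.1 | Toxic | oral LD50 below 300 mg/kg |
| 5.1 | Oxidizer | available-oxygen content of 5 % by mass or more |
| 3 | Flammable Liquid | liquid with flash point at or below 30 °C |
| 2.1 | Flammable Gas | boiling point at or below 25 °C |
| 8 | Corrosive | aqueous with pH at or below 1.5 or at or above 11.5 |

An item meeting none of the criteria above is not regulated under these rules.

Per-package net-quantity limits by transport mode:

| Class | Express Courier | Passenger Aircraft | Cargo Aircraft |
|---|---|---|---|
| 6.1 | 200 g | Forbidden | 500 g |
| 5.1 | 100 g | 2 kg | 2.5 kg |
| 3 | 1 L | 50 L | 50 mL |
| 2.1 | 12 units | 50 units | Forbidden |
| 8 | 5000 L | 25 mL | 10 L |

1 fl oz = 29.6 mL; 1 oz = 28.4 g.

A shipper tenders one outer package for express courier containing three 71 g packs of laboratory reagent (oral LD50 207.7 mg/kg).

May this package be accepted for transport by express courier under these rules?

Oral LD50 207.7 mg/kg meets the Class 6.1 criterion (Toxic), so the laboratory reagent is Class 6.1.
Class 6.1 quantity: three 71 g packs = 213 g.
That exceeds the Class 6.1 express courier limit of 200 g.

No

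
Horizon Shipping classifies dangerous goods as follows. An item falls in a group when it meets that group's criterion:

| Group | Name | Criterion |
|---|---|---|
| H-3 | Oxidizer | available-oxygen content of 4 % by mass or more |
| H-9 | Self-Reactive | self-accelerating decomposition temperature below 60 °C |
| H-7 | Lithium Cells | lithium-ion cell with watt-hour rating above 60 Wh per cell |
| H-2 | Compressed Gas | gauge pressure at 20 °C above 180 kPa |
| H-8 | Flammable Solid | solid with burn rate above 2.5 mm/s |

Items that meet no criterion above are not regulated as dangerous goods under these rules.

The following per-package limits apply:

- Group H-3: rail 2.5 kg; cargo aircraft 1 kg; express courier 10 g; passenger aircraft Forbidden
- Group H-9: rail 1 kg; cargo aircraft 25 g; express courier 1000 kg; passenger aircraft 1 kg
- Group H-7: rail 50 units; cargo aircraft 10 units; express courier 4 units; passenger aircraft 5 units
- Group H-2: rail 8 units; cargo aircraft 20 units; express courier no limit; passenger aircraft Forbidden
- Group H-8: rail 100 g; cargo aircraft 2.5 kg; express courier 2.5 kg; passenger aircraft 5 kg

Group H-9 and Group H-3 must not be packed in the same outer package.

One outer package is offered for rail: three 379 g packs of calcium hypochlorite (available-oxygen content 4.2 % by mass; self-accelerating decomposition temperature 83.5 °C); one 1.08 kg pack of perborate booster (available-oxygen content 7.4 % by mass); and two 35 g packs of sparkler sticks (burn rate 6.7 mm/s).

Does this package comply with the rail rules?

Yes

With available-oxygen content 4.2 % by mass (≥ 4 % by mass), the calcium hypochlorite falls in Group H-3.
With available-oxygen content 7.4 % by mass (≥ 4 % by mass), the perborate booster falls in Group H-3.
Burn rate 6.7 mm/s meets the Group H-8 criterion (Flammable Solid), so the sparkler sticks are Group H-8.
Total Group H-3: (three 379 g packs = 1.137 kg) + 1.08 kg = 2.217 kg.
2.217 kg is within the rail limit of 2.5 kg for Group H-3.
Group H-8 quantity: two 35 g packs = 70 g.
70 g is within the rail limit of 100 g for Group H-8.
The segregation rule (Group H-9 with Group H-3) does not apply to Group H-3 with Group H-8.
Every hazard group is within its rail limit and no segregation rule is violated.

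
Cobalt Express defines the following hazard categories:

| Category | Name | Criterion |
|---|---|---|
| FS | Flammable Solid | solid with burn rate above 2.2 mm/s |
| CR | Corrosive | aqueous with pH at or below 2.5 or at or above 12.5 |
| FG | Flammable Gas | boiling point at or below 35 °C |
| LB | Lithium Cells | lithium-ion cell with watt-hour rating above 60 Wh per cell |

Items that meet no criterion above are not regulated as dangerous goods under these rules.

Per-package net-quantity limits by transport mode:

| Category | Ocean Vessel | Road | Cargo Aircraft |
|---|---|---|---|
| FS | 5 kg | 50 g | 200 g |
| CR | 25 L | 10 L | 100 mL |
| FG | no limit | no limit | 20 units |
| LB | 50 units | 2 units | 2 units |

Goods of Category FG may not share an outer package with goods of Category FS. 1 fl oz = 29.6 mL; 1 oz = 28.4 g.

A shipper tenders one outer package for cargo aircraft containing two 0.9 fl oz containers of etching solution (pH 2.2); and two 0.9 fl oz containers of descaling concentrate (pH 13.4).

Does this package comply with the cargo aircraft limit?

With pH 2.2 (≤ 2.5), the etching solution falls in Category CR.
With pH 13.4 (≥ 12.5), the descaling concentrate falls in Category CR.
Category CR net quantity: (two 0.9 fl oz containers = 53.28 mL) + (two 0.9 fl oz containers = 53.28 mL) = 106.56 mL.
That exceeds the Category CR cargo aircraft limit of 100 mL.

No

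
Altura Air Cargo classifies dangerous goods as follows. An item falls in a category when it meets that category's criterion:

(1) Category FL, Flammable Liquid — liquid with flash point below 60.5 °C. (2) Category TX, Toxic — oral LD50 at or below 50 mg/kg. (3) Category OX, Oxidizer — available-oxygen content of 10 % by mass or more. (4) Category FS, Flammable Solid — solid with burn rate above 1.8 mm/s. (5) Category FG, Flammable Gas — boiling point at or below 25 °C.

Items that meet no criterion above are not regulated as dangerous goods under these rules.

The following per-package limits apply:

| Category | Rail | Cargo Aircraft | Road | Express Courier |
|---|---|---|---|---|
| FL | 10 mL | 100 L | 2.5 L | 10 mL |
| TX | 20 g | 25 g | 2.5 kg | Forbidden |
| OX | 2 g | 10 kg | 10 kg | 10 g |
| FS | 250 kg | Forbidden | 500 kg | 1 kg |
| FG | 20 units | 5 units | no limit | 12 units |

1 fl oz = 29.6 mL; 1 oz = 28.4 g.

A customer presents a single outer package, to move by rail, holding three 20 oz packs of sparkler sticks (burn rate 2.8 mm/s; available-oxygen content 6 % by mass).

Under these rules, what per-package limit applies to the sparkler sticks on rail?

Burn rate 2.8 mm/s meets the Category FS criterion (Flammable Solid), so the sparkler sticks are Category FS.
The rail limit for Category FS is 250 kg.

250 kg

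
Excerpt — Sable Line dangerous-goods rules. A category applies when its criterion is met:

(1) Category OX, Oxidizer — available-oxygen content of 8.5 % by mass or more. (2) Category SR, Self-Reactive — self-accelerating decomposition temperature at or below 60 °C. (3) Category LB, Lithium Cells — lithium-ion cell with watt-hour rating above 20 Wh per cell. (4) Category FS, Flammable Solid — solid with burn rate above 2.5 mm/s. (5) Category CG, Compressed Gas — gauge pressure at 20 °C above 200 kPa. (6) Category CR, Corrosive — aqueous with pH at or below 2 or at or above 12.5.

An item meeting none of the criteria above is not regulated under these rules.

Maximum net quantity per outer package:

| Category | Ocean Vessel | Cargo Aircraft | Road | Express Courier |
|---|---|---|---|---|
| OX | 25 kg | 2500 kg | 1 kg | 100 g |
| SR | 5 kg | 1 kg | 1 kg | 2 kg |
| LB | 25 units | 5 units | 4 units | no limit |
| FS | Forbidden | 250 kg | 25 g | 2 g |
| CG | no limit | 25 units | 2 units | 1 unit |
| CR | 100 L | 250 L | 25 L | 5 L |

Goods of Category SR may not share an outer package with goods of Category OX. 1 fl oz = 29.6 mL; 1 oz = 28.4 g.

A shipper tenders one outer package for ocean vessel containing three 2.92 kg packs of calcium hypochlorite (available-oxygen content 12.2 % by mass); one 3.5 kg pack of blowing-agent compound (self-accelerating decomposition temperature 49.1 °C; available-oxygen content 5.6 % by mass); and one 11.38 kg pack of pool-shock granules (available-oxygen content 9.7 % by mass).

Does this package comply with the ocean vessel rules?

No

The calcium hypochlorite has available-oxygen content 12.2 % by mass, which is ≥ 8.5 % by mass, so it is Category OX (Oxidizer).
The blowing-agent compound has self-accelerating decomposition temperature 49.1 °C, which is ≤ 60 °C, so it is Category SR (Self-Reactive).
The pool-shock granules have available-oxygen content 9.7 % by mass, which is ≥ 8.5 % by mass, so they are Category OX (Oxidizer).
Category SR quantity: 3.5 kg.
3.5 kg is within the ocean vessel limit of 5 kg for Category SR.
Total Category OX: (three 2.92 kg packs = 8.76 kg) + 11.38 kg = 20.14 kg.
20.14 kg is within the ocean vessel limit of 25 kg for Category OX.
Category SR and Category OX may not share an outer package.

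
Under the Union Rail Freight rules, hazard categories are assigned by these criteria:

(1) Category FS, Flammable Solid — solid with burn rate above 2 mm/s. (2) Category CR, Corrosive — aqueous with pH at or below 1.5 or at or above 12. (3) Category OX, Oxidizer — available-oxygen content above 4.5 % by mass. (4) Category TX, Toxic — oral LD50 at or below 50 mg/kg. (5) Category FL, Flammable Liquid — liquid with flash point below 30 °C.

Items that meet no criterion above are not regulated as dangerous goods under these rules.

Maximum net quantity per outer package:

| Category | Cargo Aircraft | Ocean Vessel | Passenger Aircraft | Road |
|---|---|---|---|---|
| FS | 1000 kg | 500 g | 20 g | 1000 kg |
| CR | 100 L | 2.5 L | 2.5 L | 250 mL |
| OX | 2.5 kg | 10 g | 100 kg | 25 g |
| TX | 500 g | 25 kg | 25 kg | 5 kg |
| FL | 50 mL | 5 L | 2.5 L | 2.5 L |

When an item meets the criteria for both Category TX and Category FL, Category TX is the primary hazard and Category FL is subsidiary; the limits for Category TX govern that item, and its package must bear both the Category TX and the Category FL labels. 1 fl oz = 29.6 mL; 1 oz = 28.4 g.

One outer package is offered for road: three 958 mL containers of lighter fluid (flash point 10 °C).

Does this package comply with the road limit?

Lighter fluid: flash point 10 °C < 30 °C → Category FL (Flammable Liquid).
Category FL quantity: three 958 mL containers = 2.874 L.
2.874 L exceeds the road limit of 2.5 L for Category FL.

No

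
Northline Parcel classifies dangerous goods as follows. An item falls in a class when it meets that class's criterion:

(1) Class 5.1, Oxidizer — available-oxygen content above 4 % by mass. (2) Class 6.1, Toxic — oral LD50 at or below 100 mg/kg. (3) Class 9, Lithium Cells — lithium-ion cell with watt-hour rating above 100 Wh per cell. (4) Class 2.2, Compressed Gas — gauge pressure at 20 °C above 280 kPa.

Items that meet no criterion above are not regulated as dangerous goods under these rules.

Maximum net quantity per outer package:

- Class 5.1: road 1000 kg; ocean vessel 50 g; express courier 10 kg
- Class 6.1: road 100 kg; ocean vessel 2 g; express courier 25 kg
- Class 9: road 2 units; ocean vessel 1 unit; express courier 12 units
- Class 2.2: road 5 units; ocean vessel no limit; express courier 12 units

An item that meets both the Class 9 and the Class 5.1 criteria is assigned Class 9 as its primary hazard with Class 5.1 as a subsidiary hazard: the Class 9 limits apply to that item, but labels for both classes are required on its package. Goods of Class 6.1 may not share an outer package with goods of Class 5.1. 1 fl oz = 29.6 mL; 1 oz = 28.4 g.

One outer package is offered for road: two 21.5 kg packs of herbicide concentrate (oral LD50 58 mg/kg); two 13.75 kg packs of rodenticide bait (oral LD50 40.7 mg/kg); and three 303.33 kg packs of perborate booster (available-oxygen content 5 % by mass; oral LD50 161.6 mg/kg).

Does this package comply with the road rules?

The herbicide concentrate has oral LD50 58 mg/kg, which is ≤ 100 mg/kg, so it is Class 6.1 (Toxic).
The rodenticide bait has oral LD50 40.7 mg/kg, which is ≤ 100 mg/kg, so it is Class 6.1 (Toxic).
Perborate booster: available-oxygen content 5 % by mass > 4 % by mass → Class 5.1 (Oxidizer).
Total Class 6.1: (two 21.5 kg packs = 43 kg) + (two 13.75 kg packs = 27.5 kg) = 70.5 kg.
70.5 kg ≤ 100 kg (road limit, Class 6.1) — within limit.
Class 5.1 quantity: three 303.33 kg packs = 909.99 kg.
That is within the Class 5.1 road limit of 1000 kg.
Class 6.1 and Class 5.1 may not share an outer package.

No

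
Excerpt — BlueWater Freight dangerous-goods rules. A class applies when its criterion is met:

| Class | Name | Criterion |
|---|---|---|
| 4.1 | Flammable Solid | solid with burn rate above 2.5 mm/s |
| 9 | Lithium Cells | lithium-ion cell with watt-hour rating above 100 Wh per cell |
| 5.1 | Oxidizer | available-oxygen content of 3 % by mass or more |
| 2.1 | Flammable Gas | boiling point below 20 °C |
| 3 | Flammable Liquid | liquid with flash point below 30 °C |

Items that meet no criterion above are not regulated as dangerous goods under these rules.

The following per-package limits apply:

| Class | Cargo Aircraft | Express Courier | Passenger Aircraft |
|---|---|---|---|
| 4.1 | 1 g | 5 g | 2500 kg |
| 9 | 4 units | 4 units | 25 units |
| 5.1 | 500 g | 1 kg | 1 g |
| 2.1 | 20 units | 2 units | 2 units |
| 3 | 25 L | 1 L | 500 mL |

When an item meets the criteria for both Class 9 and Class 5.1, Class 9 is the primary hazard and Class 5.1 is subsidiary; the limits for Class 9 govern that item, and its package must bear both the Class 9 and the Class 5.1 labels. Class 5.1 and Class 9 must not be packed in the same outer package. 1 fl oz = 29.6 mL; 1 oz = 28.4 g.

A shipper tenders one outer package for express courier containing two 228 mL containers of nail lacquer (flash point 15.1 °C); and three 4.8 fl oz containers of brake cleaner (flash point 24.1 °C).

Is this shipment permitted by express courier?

Yes

Nail lacquer: flash point 15.1 °C < 30 °C → Class 3 (Flammable Liquid).
Flash point 24.1 °C meets the Class 3 criterion (Flammable Liquid), so the brake cleaner is Class 3.
Total Class 3: (two 228 mL containers = 456 mL) + (three 4.8 fl oz containers = 426.24 mL) = 882.24 mL.
882.24 mL is within the express courier limit of 1 L for Class 3.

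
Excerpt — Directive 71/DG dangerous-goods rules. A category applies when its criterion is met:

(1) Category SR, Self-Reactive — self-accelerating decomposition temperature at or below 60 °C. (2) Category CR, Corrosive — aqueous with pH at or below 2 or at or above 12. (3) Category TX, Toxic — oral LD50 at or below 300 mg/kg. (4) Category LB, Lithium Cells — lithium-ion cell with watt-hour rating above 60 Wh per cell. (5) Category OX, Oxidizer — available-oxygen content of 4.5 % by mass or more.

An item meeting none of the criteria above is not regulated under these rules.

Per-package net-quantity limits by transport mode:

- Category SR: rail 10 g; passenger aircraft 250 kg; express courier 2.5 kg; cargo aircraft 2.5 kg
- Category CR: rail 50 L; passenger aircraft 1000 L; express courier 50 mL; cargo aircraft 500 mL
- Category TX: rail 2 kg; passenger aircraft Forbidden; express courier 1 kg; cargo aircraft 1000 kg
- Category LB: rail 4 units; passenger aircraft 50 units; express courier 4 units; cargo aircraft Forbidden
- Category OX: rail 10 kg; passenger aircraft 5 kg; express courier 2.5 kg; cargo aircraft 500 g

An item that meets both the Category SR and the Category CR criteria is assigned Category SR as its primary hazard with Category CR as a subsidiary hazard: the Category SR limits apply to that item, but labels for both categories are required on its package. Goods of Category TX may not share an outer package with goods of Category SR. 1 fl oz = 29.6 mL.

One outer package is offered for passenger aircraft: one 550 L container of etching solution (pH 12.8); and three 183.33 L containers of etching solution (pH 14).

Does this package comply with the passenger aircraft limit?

The etching solution has pH 12.8, which is ≥ 12, so it is Category CR (Corrosive).
Etching solution: pH 14 ≥ 12 → Category CR (Corrosive).
Total Category CR: 550 L + (three 183.33 L containers = 549.99 L) = 1099.99 L.
1099.99 L > 1000 L (passenger aircraft limit, Category CR) — over the limit.

No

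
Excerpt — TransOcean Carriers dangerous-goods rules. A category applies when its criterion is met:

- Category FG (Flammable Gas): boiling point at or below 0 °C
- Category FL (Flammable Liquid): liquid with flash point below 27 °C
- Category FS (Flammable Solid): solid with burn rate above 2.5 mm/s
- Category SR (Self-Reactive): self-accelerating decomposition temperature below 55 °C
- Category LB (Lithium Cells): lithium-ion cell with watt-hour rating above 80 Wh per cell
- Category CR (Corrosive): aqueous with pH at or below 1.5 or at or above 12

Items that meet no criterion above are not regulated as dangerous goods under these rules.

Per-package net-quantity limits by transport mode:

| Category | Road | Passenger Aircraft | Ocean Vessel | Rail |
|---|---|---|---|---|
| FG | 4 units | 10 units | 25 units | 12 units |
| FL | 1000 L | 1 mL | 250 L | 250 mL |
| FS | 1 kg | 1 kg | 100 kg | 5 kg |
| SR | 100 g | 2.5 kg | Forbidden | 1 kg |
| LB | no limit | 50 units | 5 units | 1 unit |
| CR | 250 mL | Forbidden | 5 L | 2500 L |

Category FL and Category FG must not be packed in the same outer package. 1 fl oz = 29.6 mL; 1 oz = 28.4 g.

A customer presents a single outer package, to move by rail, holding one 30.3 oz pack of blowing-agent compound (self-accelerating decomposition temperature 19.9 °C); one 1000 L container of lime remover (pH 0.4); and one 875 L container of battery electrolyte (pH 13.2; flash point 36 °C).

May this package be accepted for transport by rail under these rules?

Yes

Self-accelerating decomposition temperature 19.9 °C meets the Category SR criterion (Self-Reactive), so the blowing-agent compound is Category SR.
pH 0.4 meets the Category CR criterion (Corrosive), so the lime remover is Category CR.
With pH 13.2 (≥ 12), the battery electrolyte falls in Category CR.
Category SR quantity: one 30.3 oz pack = 860.52 g.
860.52 g ≤ 1 kg (rail limit, Category SR) — within limit.
Category CR net quantity: 1000 L + 875 L = 1875 L.
That is within the Category CR rail limit of 2500 L.
The segregation rule (Category FL with Category FG) does not apply to Category SR with Category CR.
Every hazard category is within its rail limit and no segregation rule is violated.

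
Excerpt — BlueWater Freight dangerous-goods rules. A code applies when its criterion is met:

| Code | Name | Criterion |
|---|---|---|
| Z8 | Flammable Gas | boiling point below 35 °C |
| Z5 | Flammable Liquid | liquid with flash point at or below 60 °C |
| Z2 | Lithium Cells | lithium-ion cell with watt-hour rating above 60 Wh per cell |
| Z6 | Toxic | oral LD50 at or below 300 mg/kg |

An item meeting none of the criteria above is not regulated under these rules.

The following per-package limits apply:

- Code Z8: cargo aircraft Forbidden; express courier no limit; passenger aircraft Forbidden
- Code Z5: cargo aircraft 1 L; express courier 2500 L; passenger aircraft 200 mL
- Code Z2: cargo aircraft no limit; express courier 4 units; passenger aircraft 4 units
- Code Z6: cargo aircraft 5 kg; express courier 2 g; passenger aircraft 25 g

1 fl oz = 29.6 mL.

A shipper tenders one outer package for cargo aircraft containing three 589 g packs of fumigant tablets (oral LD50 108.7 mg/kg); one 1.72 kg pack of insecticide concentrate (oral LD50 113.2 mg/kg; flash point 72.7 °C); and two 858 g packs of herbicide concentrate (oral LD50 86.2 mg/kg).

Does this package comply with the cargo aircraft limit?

Fumigant tablets: oral LD50 108.7 mg/kg ≤ 300 mg/kg → Code Z6 (Toxic).
Oral LD50 113.2 mg/kg meets the Code Z6 criterion (Toxic), so the insecticide concentrate is Code Z6.
Oral LD50 86.2 mg/kg meets the Code Z6 criterion (Toxic), so the herbicide concentrate is Code Z6.
Total Code Z6: (three 589 g packs = 1.767 kg) + 1.72 kg + (two 858 g packs = 1.716 kg) = 5.203 kg.
5.203 kg exceeds the cargo aircraft limit of 5 kg for Code Z6.

No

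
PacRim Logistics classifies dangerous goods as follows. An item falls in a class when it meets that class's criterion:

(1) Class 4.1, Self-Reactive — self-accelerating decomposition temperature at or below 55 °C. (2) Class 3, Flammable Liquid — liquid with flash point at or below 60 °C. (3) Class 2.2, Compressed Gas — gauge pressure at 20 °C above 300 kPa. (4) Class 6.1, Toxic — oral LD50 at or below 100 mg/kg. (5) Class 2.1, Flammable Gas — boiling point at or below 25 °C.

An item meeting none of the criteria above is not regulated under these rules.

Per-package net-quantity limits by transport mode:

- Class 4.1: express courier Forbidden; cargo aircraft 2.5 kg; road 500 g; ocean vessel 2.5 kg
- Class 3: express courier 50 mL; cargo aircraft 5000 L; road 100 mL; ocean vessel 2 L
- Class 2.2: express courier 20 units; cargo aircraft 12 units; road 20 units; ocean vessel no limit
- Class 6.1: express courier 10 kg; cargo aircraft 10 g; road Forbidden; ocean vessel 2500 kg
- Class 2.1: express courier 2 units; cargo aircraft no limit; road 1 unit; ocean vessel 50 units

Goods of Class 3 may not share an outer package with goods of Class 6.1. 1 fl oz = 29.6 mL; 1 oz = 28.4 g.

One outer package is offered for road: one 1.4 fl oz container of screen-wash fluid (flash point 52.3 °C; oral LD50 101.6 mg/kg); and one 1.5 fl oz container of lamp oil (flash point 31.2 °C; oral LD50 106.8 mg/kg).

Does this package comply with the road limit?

With flash point 52.3 °C (≤ 60 °C), the screen-wash fluid falls in Class 3.
Flash point 31.2 °C meets the Class 3 criterion (Flammable Liquid), so the lamp oil is Class 3.
Class 3 net quantity: (one 1.4 fl oz container = 41.44 mL) + (one 1.5 fl oz container = 44.4 mL) = 85.84 mL.
85.84 mL ≤ 100 mL (road limit, Class 3) — within limit.

Yes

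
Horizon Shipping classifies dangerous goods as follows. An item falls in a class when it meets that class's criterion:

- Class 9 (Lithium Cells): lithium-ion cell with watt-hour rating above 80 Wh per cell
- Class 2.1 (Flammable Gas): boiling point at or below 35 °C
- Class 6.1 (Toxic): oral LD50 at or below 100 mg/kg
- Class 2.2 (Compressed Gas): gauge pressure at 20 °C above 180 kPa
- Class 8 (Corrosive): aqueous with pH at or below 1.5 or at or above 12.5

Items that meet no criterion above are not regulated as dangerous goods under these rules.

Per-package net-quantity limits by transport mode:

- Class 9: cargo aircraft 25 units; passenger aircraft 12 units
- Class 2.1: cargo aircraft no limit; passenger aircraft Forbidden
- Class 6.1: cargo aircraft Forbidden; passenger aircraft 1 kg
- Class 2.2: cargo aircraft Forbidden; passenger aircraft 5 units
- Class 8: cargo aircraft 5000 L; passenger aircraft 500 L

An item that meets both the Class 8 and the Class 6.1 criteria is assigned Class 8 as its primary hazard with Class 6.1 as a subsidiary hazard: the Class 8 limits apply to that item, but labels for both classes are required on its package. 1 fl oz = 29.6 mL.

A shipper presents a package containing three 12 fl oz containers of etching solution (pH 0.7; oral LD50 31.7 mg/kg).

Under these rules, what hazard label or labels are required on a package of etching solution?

Class 6.1 and 8

Etching solution: pH 0.7 ≤ 1.5 → Class 8 (Corrosive).
The etching solution has oral LD50 31.7 mg/kg, which is ≤ 100 mg/kg, so it is Class 6.1 (Toxic).
By the precedence rule Class 8 is primary and Class 6.1 is subsidiary, and that rule requires both labels on the package.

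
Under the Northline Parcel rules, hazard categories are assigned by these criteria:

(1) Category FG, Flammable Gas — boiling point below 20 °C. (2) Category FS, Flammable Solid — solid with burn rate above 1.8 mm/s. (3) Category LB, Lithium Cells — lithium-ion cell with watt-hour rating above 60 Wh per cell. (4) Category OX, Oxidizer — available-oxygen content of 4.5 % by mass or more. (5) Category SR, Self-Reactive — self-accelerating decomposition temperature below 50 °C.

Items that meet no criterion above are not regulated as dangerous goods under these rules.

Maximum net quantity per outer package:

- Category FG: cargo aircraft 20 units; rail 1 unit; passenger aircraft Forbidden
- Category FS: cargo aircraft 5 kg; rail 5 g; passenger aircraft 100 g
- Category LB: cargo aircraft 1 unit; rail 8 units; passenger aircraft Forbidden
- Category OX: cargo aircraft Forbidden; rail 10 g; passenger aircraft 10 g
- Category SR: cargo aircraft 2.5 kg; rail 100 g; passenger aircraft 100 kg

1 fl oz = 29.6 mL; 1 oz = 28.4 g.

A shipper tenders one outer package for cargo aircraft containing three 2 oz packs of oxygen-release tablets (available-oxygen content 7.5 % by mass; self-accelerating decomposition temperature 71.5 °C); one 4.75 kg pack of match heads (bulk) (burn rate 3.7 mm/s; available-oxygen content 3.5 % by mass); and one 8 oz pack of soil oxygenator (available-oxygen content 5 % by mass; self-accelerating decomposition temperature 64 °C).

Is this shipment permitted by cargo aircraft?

No

Oxygen-release tablets: available-oxygen content 7.5 % by mass ≥ 4.5 % by mass → Category OX (Oxidizer).
The match heads (bulk) have burn rate 3.7 mm/s, which is > 1.8 mm/s, so they are Category FS (Flammable Solid).
Available-oxygen content 5 % by mass meets the Category OX criterion (Oxidizer), so the soil oxygenator is Category OX.
Total Category OX: (three 2 oz packs = 170.4 g) + (one 8 oz pack = 227.2 g) = 397.6 g.
By cargo aircraft, Category OX is Forbidden regardless of quantity.
Category FS quantity: 4.75 kg.
That is within the Category FS cargo aircraft limit of 5 kg.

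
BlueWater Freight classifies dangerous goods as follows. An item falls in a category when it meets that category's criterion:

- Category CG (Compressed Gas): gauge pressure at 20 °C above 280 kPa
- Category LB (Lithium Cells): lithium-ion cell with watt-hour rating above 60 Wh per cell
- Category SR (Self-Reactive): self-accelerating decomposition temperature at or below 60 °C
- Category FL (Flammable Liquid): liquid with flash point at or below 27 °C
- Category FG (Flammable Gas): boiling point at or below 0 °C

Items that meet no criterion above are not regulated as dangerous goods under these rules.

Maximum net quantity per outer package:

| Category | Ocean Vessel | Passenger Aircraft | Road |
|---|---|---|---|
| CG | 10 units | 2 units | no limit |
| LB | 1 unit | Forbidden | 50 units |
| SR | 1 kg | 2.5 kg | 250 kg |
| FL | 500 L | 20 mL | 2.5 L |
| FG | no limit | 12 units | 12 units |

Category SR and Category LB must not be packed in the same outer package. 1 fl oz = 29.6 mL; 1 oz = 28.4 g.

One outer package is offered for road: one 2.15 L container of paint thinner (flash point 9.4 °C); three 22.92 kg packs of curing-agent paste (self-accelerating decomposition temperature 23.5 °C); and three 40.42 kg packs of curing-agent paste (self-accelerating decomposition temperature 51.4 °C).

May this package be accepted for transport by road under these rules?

Yes

Flash point 9.4 °C meets the Category FL criterion (Flammable Liquid), so the paint thinner is Category FL.
Curing-agent paste: self-accelerating decomposition temperature 23.5 °C ≤ 60 °C → Category SR (Self-Reactive).
With self-accelerating decomposition temperature 51.4 °C (≤ 60 °C), the curing-agent paste falls in Category SR.
Total Category SR: (three 22.92 kg packs = 68.76 kg) + (three 40.42 kg packs = 121.26 kg) = 190.02 kg.
That is within the Category SR road limit of 250 kg.
Category FL quantity: 2.15 L.
2.15 L ≤ 2.5 L (road limit, Category FL) — within limit.
The segregation rule (Category SR with Category LB) does not apply to Category SR with Category FL.
Every hazard category is within its road limit and no segregation rule is violated.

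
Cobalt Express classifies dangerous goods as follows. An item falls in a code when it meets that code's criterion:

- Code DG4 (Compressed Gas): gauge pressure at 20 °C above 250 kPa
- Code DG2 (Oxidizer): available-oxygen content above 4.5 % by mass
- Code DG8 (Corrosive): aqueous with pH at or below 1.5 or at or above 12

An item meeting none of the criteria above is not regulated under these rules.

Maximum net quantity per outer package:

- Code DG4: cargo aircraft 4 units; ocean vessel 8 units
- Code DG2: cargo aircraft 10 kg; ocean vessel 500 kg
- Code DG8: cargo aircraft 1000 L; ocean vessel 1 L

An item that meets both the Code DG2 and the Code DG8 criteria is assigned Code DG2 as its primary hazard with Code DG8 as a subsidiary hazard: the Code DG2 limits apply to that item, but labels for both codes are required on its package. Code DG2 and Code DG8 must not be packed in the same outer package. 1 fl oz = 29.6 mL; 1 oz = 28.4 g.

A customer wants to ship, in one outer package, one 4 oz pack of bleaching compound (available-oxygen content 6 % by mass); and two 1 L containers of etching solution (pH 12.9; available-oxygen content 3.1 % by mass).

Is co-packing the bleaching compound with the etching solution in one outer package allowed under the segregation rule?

No

The bleaching compound has available-oxygen content 6 % by mass, which is > 4.5 % by mass, so it is Code DG2 (Oxidizer).
Etching solution: pH 12.9 ≥ 12 → Code DG8 (Corrosive).
Code DG2 and Code DG8 may not share an outer package.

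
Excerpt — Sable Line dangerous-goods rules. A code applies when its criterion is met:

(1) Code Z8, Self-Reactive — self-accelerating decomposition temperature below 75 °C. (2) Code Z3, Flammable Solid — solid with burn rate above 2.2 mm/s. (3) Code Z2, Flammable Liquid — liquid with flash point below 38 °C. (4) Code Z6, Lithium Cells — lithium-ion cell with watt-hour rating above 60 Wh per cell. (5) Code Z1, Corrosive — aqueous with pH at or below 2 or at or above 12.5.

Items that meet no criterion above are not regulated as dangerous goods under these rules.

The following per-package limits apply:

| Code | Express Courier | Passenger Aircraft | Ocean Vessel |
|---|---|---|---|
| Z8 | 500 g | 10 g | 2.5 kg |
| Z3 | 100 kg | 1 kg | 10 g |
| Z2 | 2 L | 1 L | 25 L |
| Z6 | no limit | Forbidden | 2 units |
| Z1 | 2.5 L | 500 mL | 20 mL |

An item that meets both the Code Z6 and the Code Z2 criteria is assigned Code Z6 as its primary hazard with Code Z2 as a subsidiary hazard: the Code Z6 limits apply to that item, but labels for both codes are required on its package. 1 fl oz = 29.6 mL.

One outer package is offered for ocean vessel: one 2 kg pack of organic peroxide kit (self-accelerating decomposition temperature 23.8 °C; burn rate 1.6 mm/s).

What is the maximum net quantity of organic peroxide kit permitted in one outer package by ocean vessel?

Organic peroxide kit: self-accelerating decomposition temperature 23.8 °C < 75 °C → Code Z8 (Self-Reactive).
The ocean vessel limit for Code Z8 is 2.5 kg.

2.5 kg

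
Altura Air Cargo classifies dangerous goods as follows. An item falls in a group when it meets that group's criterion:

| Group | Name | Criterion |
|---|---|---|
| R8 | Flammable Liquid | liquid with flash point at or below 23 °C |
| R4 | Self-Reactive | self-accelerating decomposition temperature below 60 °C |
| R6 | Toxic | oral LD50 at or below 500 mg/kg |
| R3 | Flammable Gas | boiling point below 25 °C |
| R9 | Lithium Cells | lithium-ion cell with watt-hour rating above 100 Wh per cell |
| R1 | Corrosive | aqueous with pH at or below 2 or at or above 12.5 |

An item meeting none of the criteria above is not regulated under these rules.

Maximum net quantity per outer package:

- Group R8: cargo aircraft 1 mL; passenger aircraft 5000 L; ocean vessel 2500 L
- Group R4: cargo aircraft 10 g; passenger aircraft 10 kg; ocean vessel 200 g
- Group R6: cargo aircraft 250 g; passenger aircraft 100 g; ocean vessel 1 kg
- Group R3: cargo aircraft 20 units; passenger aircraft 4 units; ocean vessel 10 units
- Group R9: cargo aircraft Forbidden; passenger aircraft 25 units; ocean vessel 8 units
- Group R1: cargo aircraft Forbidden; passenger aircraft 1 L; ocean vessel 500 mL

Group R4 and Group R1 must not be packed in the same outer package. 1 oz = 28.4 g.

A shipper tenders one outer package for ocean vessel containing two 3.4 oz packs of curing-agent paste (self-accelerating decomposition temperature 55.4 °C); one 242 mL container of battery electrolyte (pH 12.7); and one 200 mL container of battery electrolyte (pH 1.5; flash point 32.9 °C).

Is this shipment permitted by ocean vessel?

No

With self-accelerating decomposition temperature 55.4 °C (< 60 °C), the curing-agent paste falls in Group R4.
With pH 12.7 (≥ 12.5), the battery electrolyte falls in Group R1.
With pH 1.5 (≤ 2), the battery electrolyte falls in Group R1.
Group R4 quantity: two 3.4 oz packs = 193.12 g.
193.12 g is within the ocean vessel limit of 200 g for Group R4.
Total Group R1: 242 mL + 200 mL = 442 mL.
That is within the Group R1 ocean vessel limit of 500 mL.
Group R4 and Group R1 may not share an outer package.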